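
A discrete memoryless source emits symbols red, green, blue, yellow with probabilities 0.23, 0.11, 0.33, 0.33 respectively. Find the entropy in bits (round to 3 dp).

H = −Σ pᵢ log₂ pᵢ.
−0.23·log₂(0.23) = 0.4877
−0.11·log₂(0.11) = 0.3503
−0.33·log₂(0.33) = 0.5278
−0.33·log₂(0.33) = 0.5278
Sum ≈ 1.8936 → 1.894 bits.

1.894 bits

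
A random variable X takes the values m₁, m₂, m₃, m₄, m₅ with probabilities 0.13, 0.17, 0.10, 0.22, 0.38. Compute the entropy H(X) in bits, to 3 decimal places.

H = −Σ pᵢ log₂ pᵢ.
−0.13·log₂(0.13) = 0.3826
−0.17·log₂(0.17) = 0.4346
−0.10·log₂(0.10) = 0.3322
−0.22·log₂(0.22) = 0.4806
−0.38·log₂(0.38) = 0.5305
Sum ≈ 2.1605 → 2.160 bits.

2.160 bits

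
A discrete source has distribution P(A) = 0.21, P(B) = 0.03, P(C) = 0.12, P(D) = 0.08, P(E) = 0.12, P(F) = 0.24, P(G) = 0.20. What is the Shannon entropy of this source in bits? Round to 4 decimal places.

2.6088 bits

H = −Σ pᵢ log₂ pᵢ.
−0.21·log₂(0.21) = 0.4728
−0.03·log₂(0.03) = 0.1518
−0.12·log₂(0.12) = 0.3671
−0.08·log₂(0.08) = 0.2915
−0.12·log₂(0.12) = 0.3671
−0.24·log₂(0.24) = 0.4941
−0.20·log₂(0.20) = 0.4644
Sum ≈ 2.6088 → 2.6088 bits.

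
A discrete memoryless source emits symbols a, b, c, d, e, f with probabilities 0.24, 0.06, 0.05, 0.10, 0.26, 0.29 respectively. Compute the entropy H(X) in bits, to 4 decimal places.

H = −Σ pᵢ log₂ pᵢ.
−0.24·log₂(0.24) = 0.4941
−0.06·log₂(0.06) = 0.2435
−0.05·log₂(0.05) = 0.2161
−0.10·log₂(0.10) = 0.3322
−0.26·log₂(0.26) = 0.5053
−0.29·log₂(0.29) = 0.5179
Sum ≈ 2.3091 → 2.3091 bits.

2.3091 bits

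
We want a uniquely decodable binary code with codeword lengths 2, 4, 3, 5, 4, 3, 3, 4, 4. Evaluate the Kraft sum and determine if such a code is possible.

With common denominator 2^5 = 32: Σ 2^(−ℓᵢ) = 8/32 + 2/32 + 4/32 + 1/32 + 2/32 + 4/32 + 4/32 + 2/32 + 2/32 = 29/32 = 0.90625.
Kraft's inequality requires Σ ≤ 1; here Σ = 0.90625 ≤ 1, so such a prefix code exists.

0.90625; yes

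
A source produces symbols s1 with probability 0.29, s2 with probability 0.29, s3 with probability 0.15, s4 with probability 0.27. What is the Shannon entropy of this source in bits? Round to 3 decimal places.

1.956 bits

H = −Σ pᵢ log₂ pᵢ.
−0.29·log₂(0.29) = 0.5179
−0.29·log₂(0.29) = 0.5179
−0.15·log₂(0.15) = 0.4105
−0.27·log₂(0.27) = 0.5100
Sum ≈ 1.9564 → 1.956 bits.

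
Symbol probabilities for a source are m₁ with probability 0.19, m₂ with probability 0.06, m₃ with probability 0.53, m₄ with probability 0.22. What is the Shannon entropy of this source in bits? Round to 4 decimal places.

1.6648 bits

H = −Σ pᵢ log₂ pᵢ.
−0.19·log₂(0.19) = 0.4552
−0.06·log₂(0.06) = 0.2435
−0.53·log₂(0.53) = 0.4854
−0.22·log₂(0.22) = 0.4806
Sum ≈ 1.6648 → 1.6648 bits.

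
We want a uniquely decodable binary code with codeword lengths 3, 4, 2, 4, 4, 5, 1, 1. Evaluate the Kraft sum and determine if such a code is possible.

1.59375; no

With common denominator 2^5 = 32: Σ 2^(−ℓᵢ) = 4/32 + 2/32 + 8/32 + 2/32 + 2/32 + 1/32 + 16/32 + 16/32 = 51/32 = 1.59375.
Kraft's inequality requires Σ ≤ 1; here Σ = 1.59375 > 1, so no such prefix code exists.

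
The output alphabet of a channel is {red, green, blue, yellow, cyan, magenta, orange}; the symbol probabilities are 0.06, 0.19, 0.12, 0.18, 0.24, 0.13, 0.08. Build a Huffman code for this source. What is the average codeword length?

Repeatedly combine the two least-probable nodes; the expected code length is the sum of the merged weights.
merge 3/50 + 2/25 → 7/50
merge 3/25 + 13/100 → 1/4
merge 7/50 + 9/50 → 8/25
merge 19/100 + 6/25 → 43/100
merge 1/4 + 8/25 → 57/100
merge 43/100 + 57/100 → 1
L = 7/50 + 1/4 + 8/25 + 43/100 + 57/100 + 1 = 271/100 = 2.71 bits/symbol.

2.71 bits/symbol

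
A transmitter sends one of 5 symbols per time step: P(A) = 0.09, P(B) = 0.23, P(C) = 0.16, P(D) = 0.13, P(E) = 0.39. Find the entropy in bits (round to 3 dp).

H = −Σ pᵢ log₂ pᵢ.
−0.09·log₂(0.09) = 0.3127
−0.23·log₂(0.23) = 0.4877
−0.16·log₂(0.16) = 0.4230
−0.13·log₂(0.13) = 0.3826
−0.39·log₂(0.39) = 0.5298
Sum ≈ 2.1358 → 2.136 bits.

2.136 bits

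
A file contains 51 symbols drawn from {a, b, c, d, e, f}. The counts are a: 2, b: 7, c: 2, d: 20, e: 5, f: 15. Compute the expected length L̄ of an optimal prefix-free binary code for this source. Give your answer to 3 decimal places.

Probabilities are the counts divided by 51.
Repeatedly combine the two least-probable nodes; the expected code length is the sum of the merged weights.
merge 2/51 + 2/51 → 4/51
merge 4/51 + 5/51 → 3/17
merge 7/51 + 3/17 → 16/51
merge 5/17 + 16/51 → 31/51
merge 20/51 + 31/51 → 1
L = 4/51 + 3/17 + 16/51 + 31/51 + 1 = 37/17 ≈ 2.176 bits/symbol.

2.176 bits/symbol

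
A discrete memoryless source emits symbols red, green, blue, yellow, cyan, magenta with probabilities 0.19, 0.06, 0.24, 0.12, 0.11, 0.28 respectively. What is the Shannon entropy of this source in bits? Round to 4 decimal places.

2.4245 bits

H = −Σ pᵢ log₂ pᵢ.
−0.19·log₂(0.19) = 0.4552
−0.06·log₂(0.06) = 0.2435
−0.24·log₂(0.24) = 0.4941
−0.12·log₂(0.12) = 0.3671
−0.11·log₂(0.11) = 0.3503
−0.28·log₂(0.28) = 0.5142
Sum ≈ 2.4245 → 2.4245 bits.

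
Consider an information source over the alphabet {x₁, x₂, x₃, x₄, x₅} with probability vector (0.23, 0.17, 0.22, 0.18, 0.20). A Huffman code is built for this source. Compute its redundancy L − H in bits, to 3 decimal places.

Entropy H = −Σ p log₂ p ≈ 2.3125 bits.
Huffman merges: 17/100+9/50→7/20; 1/5+11/50→21/50; 23/100+7/20→29/50; 21/50+29/50→1. L = 47/20 ≈ 2.3500.
L − H = 2.3500 − 2.3125 = 0.037 bits.

0.037 bits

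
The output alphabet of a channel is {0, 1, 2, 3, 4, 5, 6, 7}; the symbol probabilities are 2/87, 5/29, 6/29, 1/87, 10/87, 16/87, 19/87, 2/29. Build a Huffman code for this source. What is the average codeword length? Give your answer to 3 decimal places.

Repeatedly combine the two least-probable nodes; the expected code length is the sum of the merged weights.
merge 1/87 + 2/87 → 1/29
merge 1/29 + 2/29 → 3/29
merge 3/29 + 10/87 → 19/87
merge 5/29 + 16/87 → 31/87
merge 6/29 + 19/87 → 37/87
merge 19/87 + 31/87 → 50/87
merge 37/87 + 50/87 → 1
L = 1/29 + 3/29 + 19/87 + 31/87 + 37/87 + 50/87 + 1 = 236/87 ≈ 2.713 bits/symbol.

2.713 bits/symbol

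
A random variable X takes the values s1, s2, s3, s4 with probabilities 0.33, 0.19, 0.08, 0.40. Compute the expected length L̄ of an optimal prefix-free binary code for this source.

1.87 bits/symbol

Repeatedly combine the two least-probable nodes; the expected code length is the sum of the merged weights.
merge 2/25 + 19/100 → 27/100
merge 27/100 + 33/100 → 3/5
merge 2/5 + 3/5 → 1
L = 27/100 + 3/5 + 1 = 187/100 = 1.87 bits/symbol.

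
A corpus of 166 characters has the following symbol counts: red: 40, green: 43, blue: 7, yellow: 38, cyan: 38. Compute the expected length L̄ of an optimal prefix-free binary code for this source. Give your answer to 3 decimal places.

Probabilities are the counts divided by 166.
Repeatedly combine the two least-probable nodes; the expected code length is the sum of the merged weights.
merge 7/166 + 19/83 → 45/166
merge 19/83 + 20/83 → 39/83
merge 43/166 + 45/166 → 44/83
merge 39/83 + 44/83 → 1
L = 45/166 + 39/83 + 44/83 + 1 = 377/166 ≈ 2.271 bits/symbol.

2.271 bits/symbol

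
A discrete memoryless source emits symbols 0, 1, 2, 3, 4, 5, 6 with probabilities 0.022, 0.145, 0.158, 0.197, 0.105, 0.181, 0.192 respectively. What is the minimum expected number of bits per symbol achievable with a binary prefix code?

2.738 bits/symbol

Repeatedly combine the two least-probable nodes; the expected code length is the sum of the merged weights.
merge 11/500 + 21/200 → 127/1000
merge 127/1000 + 29/200 → 34/125
merge 79/500 + 181/1000 → 339/1000
merge 24/125 + 197/1000 → 389/1000
merge 34/125 + 339/1000 → 611/1000
merge 389/1000 + 611/1000 → 1
L = 127/1000 + 34/125 + 339/1000 + 389/1000 + 611/1000 + 1 = 1369/500 = 2.738 bits/symbol.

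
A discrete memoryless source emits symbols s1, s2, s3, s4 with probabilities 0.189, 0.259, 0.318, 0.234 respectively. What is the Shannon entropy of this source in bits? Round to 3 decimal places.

1.975 bits

H = −Σ pᵢ log₂ pᵢ.
−0.189·log₂(0.189) = 0.4543
−0.259·log₂(0.259) = 0.5048
−0.318·log₂(0.318) = 0.5256
−0.234·log₂(0.234) = 0.4903
Sum ≈ 1.9750 → 1.975 bits.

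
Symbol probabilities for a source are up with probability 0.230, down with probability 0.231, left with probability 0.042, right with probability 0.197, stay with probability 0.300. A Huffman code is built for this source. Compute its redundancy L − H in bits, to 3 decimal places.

0.088 bits

Entropy H = −Σ p log₂ p ≈ 2.1509 bits.
Huffman merges: 21/500+197/1000→239/1000; 23/100+231/1000→461/1000; 239/1000+3/10→539/1000; 461/1000+539/1000→1. L = 2239/1000 ≈ 2.2390.
L − H = 2.2390 − 2.1509 = 0.088 bits.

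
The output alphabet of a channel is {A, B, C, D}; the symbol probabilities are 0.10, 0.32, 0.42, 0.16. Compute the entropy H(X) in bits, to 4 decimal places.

1.8069 bits

H = −Σ pᵢ log₂ pᵢ.
−0.10·log₂(0.10) = 0.3322
−0.32·log₂(0.32) = 0.5260
−0.42·log₂(0.42) = 0.5256
−0.16·log₂(0.16) = 0.4230
Sum ≈ 1.8069 → 1.8069 bits.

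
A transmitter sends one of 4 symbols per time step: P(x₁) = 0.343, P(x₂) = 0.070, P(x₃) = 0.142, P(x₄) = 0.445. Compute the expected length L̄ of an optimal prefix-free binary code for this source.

1.767 bits/symbol

Repeatedly combine the two least-probable nodes; the expected code length is the sum of the merged weights.
merge 7/100 + 71/500 → 53/250
merge 53/250 + 343/1000 → 111/200
merge 89/200 + 111/200 → 1
L = 53/250 + 111/200 + 1 = 1767/1000 = 1.767 bits/symbol.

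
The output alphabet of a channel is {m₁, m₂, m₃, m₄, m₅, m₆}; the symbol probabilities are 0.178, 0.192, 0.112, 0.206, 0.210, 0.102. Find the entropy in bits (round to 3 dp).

H = −Σ pᵢ log₂ pᵢ.
−0.178·log₂(0.178) = 0.4432
−0.192·log₂(0.192) = 0.4571
−0.112·log₂(0.112) = 0.3537
−0.206·log₂(0.206) = 0.4695
−0.210·log₂(0.210) = 0.4728
−0.102·log₂(0.102) = 0.3359
Sum ≈ 2.5324 → 2.532 bits.

2.532 bits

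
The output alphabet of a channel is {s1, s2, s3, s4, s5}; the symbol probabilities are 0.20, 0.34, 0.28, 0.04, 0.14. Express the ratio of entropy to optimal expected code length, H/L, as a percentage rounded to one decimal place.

95.9%

Entropy H = −Σ p log₂ p ≈ 2.0906 bits.
Huffman merges: 1/25+7/50→9/50; 9/50+1/5→19/50; 7/25+17/50→31/50; 19/50+31/50→1. L = 109/50 ≈ 2.1800.
Efficiency = H/L = 2.0906/2.1800 = 95.9%.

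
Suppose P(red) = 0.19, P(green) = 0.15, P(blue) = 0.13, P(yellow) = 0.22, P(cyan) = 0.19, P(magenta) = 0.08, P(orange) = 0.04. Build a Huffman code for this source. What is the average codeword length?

Repeatedly combine the two least-probable nodes; the expected code length is the sum of the merged weights.
merge 1/25 + 2/25 → 3/25
merge 3/25 + 13/100 → 1/4
merge 3/20 + 19/100 → 17/50
merge 19/100 + 11/50 → 41/100
merge 1/4 + 17/50 → 59/100
merge 41/100 + 59/100 → 1
L = 3/25 + 1/4 + 17/50 + 41/100 + 59/100 + 1 = 271/100 = 2.71 bits/symbol.

2.71 bits/symbol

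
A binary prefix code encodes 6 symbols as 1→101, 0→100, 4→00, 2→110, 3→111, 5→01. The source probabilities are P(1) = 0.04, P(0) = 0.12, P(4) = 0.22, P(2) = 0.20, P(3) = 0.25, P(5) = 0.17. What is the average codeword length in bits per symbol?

L̄ = Σ pᵢ·ℓᵢ = 0.04·3 + 0.12·3 + 0.22·2 + 0.20·3 + 0.25·3 + 0.17·2 = 2.61 bits/symbol.

2.61 bits/symbol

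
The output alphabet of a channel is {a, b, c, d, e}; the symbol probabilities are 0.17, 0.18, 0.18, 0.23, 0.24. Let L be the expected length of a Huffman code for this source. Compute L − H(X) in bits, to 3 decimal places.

Entropy H = −Σ p log₂ p ≈ 2.3070 bits.
Huffman merges: 17/100+9/50→7/20; 9/50+23/100→41/100; 6/25+7/20→59/100; 41/100+59/100→1. L = 47/20 ≈ 2.3500.
L − H = 2.3500 − 2.3070 = 0.043 bits.

0.043 bits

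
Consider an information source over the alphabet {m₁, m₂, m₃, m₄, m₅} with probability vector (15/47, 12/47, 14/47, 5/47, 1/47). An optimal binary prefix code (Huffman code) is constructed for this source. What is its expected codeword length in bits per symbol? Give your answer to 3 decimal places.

Repeatedly combine the two least-probable nodes; the expected code length is the sum of the merged weights.
merge 1/47 + 5/47 → 6/47
merge 6/47 + 12/47 → 18/47
merge 14/47 + 15/47 → 29/47
merge 18/47 + 29/47 → 1
L = 6/47 + 18/47 + 29/47 + 1 = 100/47 ≈ 2.128 bits/symbol.

2.128 bits/symbol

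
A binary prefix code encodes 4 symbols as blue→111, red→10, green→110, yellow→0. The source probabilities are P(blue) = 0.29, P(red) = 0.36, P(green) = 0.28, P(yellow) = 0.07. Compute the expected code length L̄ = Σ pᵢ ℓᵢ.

2.5 bits/symbol

L̄ = Σ pᵢ·ℓᵢ = 0.29·3 + 0.36·2 + 0.28·3 + 0.07·1 = 2.5 bits/symbol.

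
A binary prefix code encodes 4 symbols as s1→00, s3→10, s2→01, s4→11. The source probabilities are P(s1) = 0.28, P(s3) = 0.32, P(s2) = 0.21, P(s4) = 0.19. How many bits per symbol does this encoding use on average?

2 bits/symbol

L̄ = Σ pᵢ·ℓᵢ = 0.28·2 + 0.32·2 + 0.21·2 + 0.19·2 = 2 bits/symbol.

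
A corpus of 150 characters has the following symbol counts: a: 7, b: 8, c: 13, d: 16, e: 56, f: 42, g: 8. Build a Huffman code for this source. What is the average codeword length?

2.42 bits/symbol

Probabilities are the counts divided by 150.
Repeatedly combine the two least-probable nodes; the expected code length is the sum of the merged weights.
merge 7/150 + 4/75 → 1/10
merge 4/75 + 13/150 → 7/50
merge 1/10 + 8/75 → 31/150
merge 7/50 + 31/150 → 26/75
merge 7/25 + 26/75 → 47/75
merge 28/75 + 47/75 → 1
L = 1/10 + 7/50 + 31/150 + 26/75 + 47/75 + 1 = 121/50 = 2.42 bits/symbol.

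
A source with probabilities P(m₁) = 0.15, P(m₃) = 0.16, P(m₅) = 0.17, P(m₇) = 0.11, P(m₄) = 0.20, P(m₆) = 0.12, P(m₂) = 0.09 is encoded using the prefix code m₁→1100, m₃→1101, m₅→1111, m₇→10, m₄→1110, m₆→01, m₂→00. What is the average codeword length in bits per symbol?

L̄ = Σ pᵢ·ℓᵢ = 0.15·4 + 0.16·4 + 0.17·4 + 0.11·2 + 0.20·4 + 0.12·2 + 0.09·2 = 3.36 bits/symbol.

3.36 bits/symbol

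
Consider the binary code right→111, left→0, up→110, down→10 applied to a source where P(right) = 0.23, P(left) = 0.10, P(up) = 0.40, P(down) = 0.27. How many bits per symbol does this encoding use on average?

2.53 bits/symbol

L̄ = Σ pᵢ·ℓᵢ = 0.23·3 + 0.10·1 + 0.40·3 + 0.27·2 = 2.53 bits/symbol.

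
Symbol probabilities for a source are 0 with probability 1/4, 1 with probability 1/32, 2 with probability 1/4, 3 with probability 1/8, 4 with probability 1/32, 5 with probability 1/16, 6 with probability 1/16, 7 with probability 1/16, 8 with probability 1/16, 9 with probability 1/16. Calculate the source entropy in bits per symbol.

Each probability is a power of 1/2, so log₂(1/p) is an integer.
H = Σ p·log₂(1/p) = 1/4·2 + 1/32·5 + 1/4·2 + 1/8·3 + 1/32·5 + 1/16·4 + 1/16·4 + 1/16·4 + 1/16·4 + 1/16·4 = 2.9375 bits.

2.9375 bits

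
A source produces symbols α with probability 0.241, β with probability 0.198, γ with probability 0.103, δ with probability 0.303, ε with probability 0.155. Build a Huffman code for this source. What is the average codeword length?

2.258 bits/symbol

Repeatedly combine the two least-probable nodes; the expected code length is the sum of the merged weights.
merge 103/1000 + 31/200 → 129/500
merge 99/500 + 241/1000 → 439/1000
merge 129/500 + 303/1000 → 561/1000
merge 439/1000 + 561/1000 → 1
L = 129/500 + 439/1000 + 561/1000 + 1 = 1129/500 = 2.258 bits/symbol.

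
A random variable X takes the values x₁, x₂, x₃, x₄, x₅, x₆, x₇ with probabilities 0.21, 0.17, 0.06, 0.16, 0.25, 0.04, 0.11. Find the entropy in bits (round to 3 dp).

2.610 bits

H = −Σ pᵢ log₂ pᵢ.
−0.21·log₂(0.21) = 0.4728
−0.17·log₂(0.17) = 0.4346
−0.06·log₂(0.06) = 0.2435
−0.16·log₂(0.16) = 0.4230
−0.25·log₂(0.25) = 0.5000
−0.04·log₂(0.04) = 0.1858
−0.11·log₂(0.11) = 0.3503
Sum ≈ 2.6100 → 2.610 bits.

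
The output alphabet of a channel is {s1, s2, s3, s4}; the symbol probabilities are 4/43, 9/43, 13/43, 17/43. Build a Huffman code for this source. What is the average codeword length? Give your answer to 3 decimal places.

1.907 bits/symbol

Repeatedly combine the two least-probable nodes; the expected code length is the sum of the merged weights.
merge 4/43 + 9/43 → 13/43
merge 13/43 + 13/43 → 26/43
merge 17/43 + 26/43 → 1
L = 13/43 + 26/43 + 1 = 82/43 ≈ 1.907 bits/symbol.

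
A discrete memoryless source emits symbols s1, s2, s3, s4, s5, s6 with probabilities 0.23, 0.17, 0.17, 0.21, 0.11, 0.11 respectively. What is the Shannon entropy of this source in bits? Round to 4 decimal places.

2.5302 bits

H = −Σ pᵢ log₂ pᵢ.
−0.23·log₂(0.23) = 0.4877
−0.17·log₂(0.17) = 0.4346
−0.17·log₂(0.17) = 0.4346
−0.21·log₂(0.21) = 0.4728
−0.11·log₂(0.11) = 0.3503
−0.11·log₂(0.11) = 0.3503
Sum ≈ 2.5302 → 2.5302 bits.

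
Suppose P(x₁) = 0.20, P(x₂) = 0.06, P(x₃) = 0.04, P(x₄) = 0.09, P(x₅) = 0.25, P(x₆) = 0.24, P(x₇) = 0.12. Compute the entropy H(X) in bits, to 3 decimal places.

2.568 bits

H = −Σ pᵢ log₂ pᵢ.
−0.20·log₂(0.20) = 0.4644
−0.06·log₂(0.06) = 0.2435
−0.04·log₂(0.04) = 0.1858
−0.09·log₂(0.09) = 0.3127
−0.25·log₂(0.25) = 0.5000
−0.24·log₂(0.24) = 0.4941
−0.12·log₂(0.12) = 0.3671
Sum ≈ 2.5675 → 2.568 bits.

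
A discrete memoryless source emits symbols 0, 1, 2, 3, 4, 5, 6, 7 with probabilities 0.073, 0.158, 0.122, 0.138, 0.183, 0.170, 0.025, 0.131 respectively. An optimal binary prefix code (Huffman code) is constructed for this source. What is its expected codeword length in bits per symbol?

2.915 bits/symbol

Repeatedly combine the two least-probable nodes; the expected code length is the sum of the merged weights.
merge 1/40 + 73/1000 → 49/500
merge 49/500 + 61/500 → 11/50
merge 131/1000 + 69/500 → 269/1000
merge 79/500 + 17/100 → 41/125
merge 183/1000 + 11/50 → 403/1000
merge 269/1000 + 41/125 → 597/1000
merge 403/1000 + 597/1000 → 1
L = 49/500 + 11/50 + 269/1000 + 41/125 + 403/1000 + 597/1000 + 1 = 583/200 = 2.915 bits/symbol.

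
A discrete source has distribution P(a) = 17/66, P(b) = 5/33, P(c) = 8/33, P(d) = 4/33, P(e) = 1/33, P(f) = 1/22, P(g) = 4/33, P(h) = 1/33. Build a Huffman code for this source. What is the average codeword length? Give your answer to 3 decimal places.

2.667 bits/symbol

Repeatedly combine the two least-probable nodes; the expected code length is the sum of the merged weights.
merge 1/33 + 1/33 → 2/33
merge 1/22 + 2/33 → 7/66
merge 7/66 + 4/33 → 5/22
merge 4/33 + 5/33 → 3/11
merge 5/22 + 8/33 → 31/66
merge 17/66 + 3/11 → 35/66
merge 31/66 + 35/66 → 1
L = 2/33 + 7/66 + 5/22 + 3/11 + 31/66 + 35/66 + 1 = 8/3 ≈ 2.667 bits/symbol.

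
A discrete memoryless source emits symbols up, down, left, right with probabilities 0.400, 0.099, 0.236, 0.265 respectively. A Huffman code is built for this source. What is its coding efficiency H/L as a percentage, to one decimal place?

Entropy H = −Σ p log₂ p ≈ 1.8584 bits.
Huffman merges: 99/1000+59/250→67/200; 53/200+67/200→3/5; 2/5+3/5→1. L = 387/200 ≈ 1.9350.
Efficiency = H/L = 1.8584/1.9350 = 96.0%.

96.0%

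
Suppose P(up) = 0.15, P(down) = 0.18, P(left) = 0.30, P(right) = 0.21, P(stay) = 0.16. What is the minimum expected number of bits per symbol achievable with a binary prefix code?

Repeatedly combine the two least-probable nodes; the expected code length is the sum of the merged weights.
merge 3/20 + 4/25 → 31/100
merge 9/50 + 21/100 → 39/100
merge 3/10 + 31/100 → 61/100
merge 39/100 + 61/100 → 1
L = 31/100 + 39/100 + 61/100 + 1 = 231/100 = 2.31 bits/symbol.

2.31 bits/symbol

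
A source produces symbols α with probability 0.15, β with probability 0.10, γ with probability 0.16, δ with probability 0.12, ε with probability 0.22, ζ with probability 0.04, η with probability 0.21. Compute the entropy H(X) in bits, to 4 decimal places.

2.6720 bits

H = −Σ pᵢ log₂ pᵢ.
−0.15·log₂(0.15) = 0.4105
−0.10·log₂(0.10) = 0.3322
−0.16·log₂(0.16) = 0.4230
−0.12·log₂(0.12) = 0.3671
−0.22·log₂(0.22) = 0.4806
−0.04·log₂(0.04) = 0.1858
−0.21·log₂(0.21) = 0.4728
Sum ≈ 2.6720 → 2.6720 bits.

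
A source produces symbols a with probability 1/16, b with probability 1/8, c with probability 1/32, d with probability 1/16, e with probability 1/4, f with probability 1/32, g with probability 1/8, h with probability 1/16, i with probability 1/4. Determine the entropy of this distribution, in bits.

2.8125 bits

Each probability is a power of 1/2, so log₂(1/p) is an integer.
H = Σ p·log₂(1/p) = 1/16·4 + 1/8·3 + 1/32·5 + 1/16·4 + 1/4·2 + 1/32·5 + 1/8·3 + 1/16·4 + 1/4·2 = 2.8125 bits.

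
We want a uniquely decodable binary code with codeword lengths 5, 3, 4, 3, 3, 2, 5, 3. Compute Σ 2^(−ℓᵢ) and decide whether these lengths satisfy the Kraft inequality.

With common denominator 2^5 = 32: Σ 2^(−ℓᵢ) = 1/32 + 4/32 + 2/32 + 4/32 + 4/32 + 8/32 + 1/32 + 4/32 = 28/32 = 0.875.
Kraft's inequality requires Σ ≤ 1; here Σ = 0.875 ≤ 1, so such a prefix code exists.

0.875; yes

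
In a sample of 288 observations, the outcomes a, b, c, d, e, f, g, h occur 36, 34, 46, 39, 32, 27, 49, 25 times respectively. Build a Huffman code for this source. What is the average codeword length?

3 bits/symbol

Probabilities are the counts divided by 288.
Repeatedly combine the two least-probable nodes; the expected code length is the sum of the merged weights.
merge 25/288 + 3/32 → 13/72
merge 1/9 + 17/144 → 11/48
merge 1/8 + 13/96 → 25/96
merge 23/144 + 49/288 → 95/288
merge 13/72 + 11/48 → 59/144
merge 25/96 + 95/288 → 85/144
merge 59/144 + 85/144 → 1
L = 13/72 + 11/48 + 25/96 + 95/288 + 59/144 + 85/144 + 1 = 3 bits/symbol.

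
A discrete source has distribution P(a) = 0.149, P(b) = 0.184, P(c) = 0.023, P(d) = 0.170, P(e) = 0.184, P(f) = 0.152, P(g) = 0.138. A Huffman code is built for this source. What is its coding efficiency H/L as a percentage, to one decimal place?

95.8%

Entropy H = −Σ p log₂ p ≈ 2.6752 bits.
Huffman merges: 23/1000+69/500→161/1000; 149/1000+19/125→301/1000; 161/1000+17/100→331/1000; 23/125+23/125→46/125; 301/1000+331/1000→79/125; 46/125+79/125→1. L = 2793/1000 ≈ 2.7930.
Efficiency = H/L = 2.6752/2.7930 = 95.8%.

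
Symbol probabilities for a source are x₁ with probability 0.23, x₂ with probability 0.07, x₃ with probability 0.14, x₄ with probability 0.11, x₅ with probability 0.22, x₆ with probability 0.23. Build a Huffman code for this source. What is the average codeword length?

2.5 bits/symbol

Repeatedly combine the two least-probable nodes; the expected code length is the sum of the merged weights.
merge 7/100 + 11/100 → 9/50
merge 7/50 + 9/50 → 8/25
merge 11/50 + 23/100 → 9/20
merge 23/100 + 8/25 → 11/20
merge 9/20 + 11/20 → 1
L = 9/50 + 8/25 + 9/20 + 11/20 + 1 = 5/2 = 2.5 bits/symbol.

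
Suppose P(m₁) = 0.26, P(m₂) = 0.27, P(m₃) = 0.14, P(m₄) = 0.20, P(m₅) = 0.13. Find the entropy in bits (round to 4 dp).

2.2594 bits

H = −Σ pᵢ log₂ pᵢ.
−0.26·log₂(0.26) = 0.5053
−0.27·log₂(0.27) = 0.5100
−0.14·log₂(0.14) = 0.3971
−0.20·log₂(0.20) = 0.4644
−0.13·log₂(0.13) = 0.3826
Sum ≈ 2.2594 → 2.2594 bits.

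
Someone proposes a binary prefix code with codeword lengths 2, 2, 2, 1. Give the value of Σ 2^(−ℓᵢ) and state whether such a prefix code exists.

1.25; no

With common denominator 2^2 = 4: Σ 2^(−ℓᵢ) = 1/4 + 1/4 + 1/4 + 2/4 = 5/4 = 1.25.
Kraft's inequality requires Σ ≤ 1; here Σ = 1.25 > 1, so no such prefix code exists.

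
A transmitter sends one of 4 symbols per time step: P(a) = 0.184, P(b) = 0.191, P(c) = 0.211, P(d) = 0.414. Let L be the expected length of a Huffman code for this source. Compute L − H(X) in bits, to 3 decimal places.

Entropy H = −Σ p log₂ p ≈ 1.9059 bits.
Huffman merges: 23/125+191/1000→3/8; 211/1000+3/8→293/500; 207/500+293/500→1. L = 1961/1000 ≈ 1.9610.
L − H = 1.9610 − 1.9059 = 0.055 bits.

0.055 bits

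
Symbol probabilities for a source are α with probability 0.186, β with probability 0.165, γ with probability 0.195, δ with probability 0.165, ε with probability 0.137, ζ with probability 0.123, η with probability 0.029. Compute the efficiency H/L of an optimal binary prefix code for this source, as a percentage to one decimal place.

Entropy H = −Σ p log₂ p ≈ 2.6819 bits.
Huffman merges: 29/1000+123/1000→19/125; 137/1000+19/125→289/1000; 33/200+33/200→33/100; 93/500+39/200→381/1000; 289/1000+33/100→619/1000; 381/1000+619/1000→1. L = 2771/1000 ≈ 2.7710.
Efficiency = H/L = 2.6819/2.7710 = 96.8%.

96.8%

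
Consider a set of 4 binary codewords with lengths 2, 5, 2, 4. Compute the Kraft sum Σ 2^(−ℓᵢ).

With common denominator 2^5 = 32: Σ 2^(−ℓᵢ) = 8/32 + 1/32 + 8/32 + 2/32 = 19/32 = 0.59375.

0.59375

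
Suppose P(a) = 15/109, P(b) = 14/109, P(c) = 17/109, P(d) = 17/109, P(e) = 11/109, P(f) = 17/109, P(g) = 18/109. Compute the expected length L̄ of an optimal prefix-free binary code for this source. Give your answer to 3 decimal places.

Repeatedly combine the two least-probable nodes; the expected code length is the sum of the merged weights.
merge 11/109 + 14/109 → 25/109
merge 15/109 + 17/109 → 32/109
merge 17/109 + 17/109 → 34/109
merge 18/109 + 25/109 → 43/109
merge 32/109 + 34/109 → 66/109
merge 43/109 + 66/109 → 1
L = 25/109 + 32/109 + 34/109 + 43/109 + 66/109 + 1 = 309/109 ≈ 2.835 bits/symbol.

2.835 bits/symbol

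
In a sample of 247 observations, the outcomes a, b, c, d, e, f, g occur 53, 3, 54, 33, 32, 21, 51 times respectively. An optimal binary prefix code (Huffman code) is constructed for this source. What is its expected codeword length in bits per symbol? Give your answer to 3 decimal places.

2.664 bits/symbol

Probabilities are the counts divided by 247.
Repeatedly combine the two least-probable nodes; the expected code length is the sum of the merged weights.
merge 3/247 + 21/247 → 24/247
merge 24/247 + 32/247 → 56/247
merge 33/247 + 51/247 → 84/247
merge 53/247 + 54/247 → 107/247
merge 56/247 + 84/247 → 140/247
merge 107/247 + 140/247 → 1
L = 24/247 + 56/247 + 84/247 + 107/247 + 140/247 + 1 = 658/247 ≈ 2.664 bits/symbol.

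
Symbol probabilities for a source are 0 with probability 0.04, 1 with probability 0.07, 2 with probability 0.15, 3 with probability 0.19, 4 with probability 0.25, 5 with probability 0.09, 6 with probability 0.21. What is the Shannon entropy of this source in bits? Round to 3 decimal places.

H = −Σ pᵢ log₂ pᵢ.
−0.04·log₂(0.04) = 0.1858
−0.07·log₂(0.07) = 0.2686
−0.15·log₂(0.15) = 0.4105
−0.19·log₂(0.19) = 0.4552
−0.25·log₂(0.25) = 0.5000
−0.09·log₂(0.09) = 0.3127
−0.21·log₂(0.21) = 0.4728
Sum ≈ 2.6056 → 2.606 bits.

2.606 bits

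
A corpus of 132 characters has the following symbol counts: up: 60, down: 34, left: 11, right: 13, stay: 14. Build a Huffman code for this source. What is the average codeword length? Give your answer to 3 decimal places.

2.015 bits/symbol

Probabilities are the counts divided by 132.
Repeatedly combine the two least-probable nodes; the expected code length is the sum of the merged weights.
merge 1/12 + 13/132 → 2/11
merge 7/66 + 2/11 → 19/66
merge 17/66 + 19/66 → 6/11
merge 5/11 + 6/11 → 1
L = 2/11 + 19/66 + 6/11 + 1 = 133/66 ≈ 2.015 bits/symbol.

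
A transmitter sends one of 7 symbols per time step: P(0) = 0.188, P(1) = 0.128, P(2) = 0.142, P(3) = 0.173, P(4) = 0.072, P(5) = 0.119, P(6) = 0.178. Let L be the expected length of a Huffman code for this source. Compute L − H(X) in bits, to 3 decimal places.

Entropy H = −Σ p log₂ p ≈ 2.7527 bits.
Huffman merges: 9/125+119/1000→191/1000; 16/125+71/500→27/100; 173/1000+89/500→351/1000; 47/250+191/1000→379/1000; 27/100+351/1000→621/1000; 379/1000+621/1000→1. L = 703/250 ≈ 2.8120.
L − H = 2.8120 − 2.7527 = 0.059 bits.

0.059 bits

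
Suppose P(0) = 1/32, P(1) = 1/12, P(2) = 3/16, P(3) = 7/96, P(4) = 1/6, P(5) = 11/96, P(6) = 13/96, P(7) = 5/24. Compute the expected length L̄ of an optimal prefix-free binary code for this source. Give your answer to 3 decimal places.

Repeatedly combine the two least-probable nodes; the expected code length is the sum of the merged weights.
merge 1/32 + 7/96 → 5/48
merge 1/12 + 5/48 → 3/16
merge 11/96 + 13/96 → 1/4
merge 1/6 + 3/16 → 17/48
merge 3/16 + 5/24 → 19/48
merge 1/4 + 17/48 → 29/48
merge 19/48 + 29/48 → 1
L = 5/48 + 3/16 + 1/4 + 17/48 + 19/48 + 29/48 + 1 = 139/48 ≈ 2.896 bits/symbol.

2.896 bits/symbol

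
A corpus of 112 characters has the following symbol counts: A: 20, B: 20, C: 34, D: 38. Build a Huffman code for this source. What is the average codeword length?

2 bits/symbol

Probabilities are the counts divided by 112.
Repeatedly combine the two least-probable nodes; the expected code length is the sum of the merged weights.
merge 5/28 + 5/28 → 5/14
merge 17/56 + 19/56 → 9/14
merge 5/14 + 9/14 → 1
L = 5/14 + 9/14 + 1 = 2 bits/symbol.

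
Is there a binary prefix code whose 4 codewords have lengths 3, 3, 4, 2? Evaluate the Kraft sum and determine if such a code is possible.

With common denominator 2^4 = 16: Σ 2^(−ℓᵢ) = 2/16 + 2/16 + 1/16 + 4/16 = 9/16 = 0.5625.
Kraft's inequality requires Σ ≤ 1; here Σ = 0.5625 ≤ 1, so such a prefix code exists.

0.5625; yes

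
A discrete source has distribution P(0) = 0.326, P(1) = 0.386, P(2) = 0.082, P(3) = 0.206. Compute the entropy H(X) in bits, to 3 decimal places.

1.823 bits

H = −Σ pᵢ log₂ pᵢ.
−0.326·log₂(0.326) = 0.5272
−0.386·log₂(0.386) = 0.5301
−0.082·log₂(0.082) = 0.2959
−0.206·log₂(0.206) = 0.4695
Sum ≈ 1.8227 → 1.823 bits.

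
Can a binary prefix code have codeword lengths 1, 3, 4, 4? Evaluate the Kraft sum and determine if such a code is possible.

0.75; yes

With common denominator 2^4 = 16: Σ 2^(−ℓᵢ) = 8/16 + 2/16 + 1/16 + 1/16 = 12/16 = 0.75.
Kraft's inequality requires Σ ≤ 1; here Σ = 0.75 ≤ 1, so such a prefix code exists.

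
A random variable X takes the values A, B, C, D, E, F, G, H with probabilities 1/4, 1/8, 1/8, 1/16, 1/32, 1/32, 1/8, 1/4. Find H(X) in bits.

Each probability is a power of 1/2, so log₂(1/p) is an integer.
H = Σ p·log₂(1/p) = 1/4·2 + 1/8·3 + 1/8·3 + 1/16·4 + 1/32·5 + 1/32·5 + 1/8·3 + 1/4·2 = 2.6875 bits.

2.6875 bits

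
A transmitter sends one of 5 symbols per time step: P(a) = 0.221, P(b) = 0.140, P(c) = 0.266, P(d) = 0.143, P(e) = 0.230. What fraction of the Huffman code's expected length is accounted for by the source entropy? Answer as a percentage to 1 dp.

Entropy H = −Σ p log₂ p ≈ 2.2755 bits.
Huffman merges: 7/50+143/1000→283/1000; 221/1000+23/100→451/1000; 133/500+283/1000→549/1000; 451/1000+549/1000→1. L = 2283/1000 ≈ 2.2830.
Efficiency = H/L = 2.2755/2.2830 = 99.7%.

99.7%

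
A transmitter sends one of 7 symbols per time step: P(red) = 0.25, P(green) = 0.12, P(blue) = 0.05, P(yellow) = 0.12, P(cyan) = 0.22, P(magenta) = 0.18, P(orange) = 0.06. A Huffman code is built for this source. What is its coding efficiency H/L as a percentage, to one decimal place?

Entropy H = −Σ p log₂ p ≈ 2.6196 bits.
Huffman merges: 1/20+3/50→11/100; 11/100+3/25→23/100; 3/25+9/50→3/10; 11/50+23/100→9/20; 1/4+3/10→11/20; 9/20+11/20→1. L = 66/25 ≈ 2.6400.
Efficiency = H/L = 2.6196/2.6400 = 99.2%.

99.2%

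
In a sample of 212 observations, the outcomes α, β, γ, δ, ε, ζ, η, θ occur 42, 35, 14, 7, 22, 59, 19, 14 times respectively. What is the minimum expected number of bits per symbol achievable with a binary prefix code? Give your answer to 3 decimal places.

Probabilities are the counts divided by 212.
Repeatedly combine the two least-probable nodes; the expected code length is the sum of the merged weights.
merge 7/212 + 7/106 → 21/212
merge 7/106 + 19/212 → 33/212
merge 21/212 + 11/106 → 43/212
merge 33/212 + 35/212 → 17/53
merge 21/106 + 43/212 → 85/212
merge 59/212 + 17/53 → 127/212
merge 85/212 + 127/212 → 1
L = 21/212 + 33/212 + 43/212 + 17/53 + 85/212 + 127/212 + 1 = 589/212 ≈ 2.778 bits/symbol.

2.778 bits/symbol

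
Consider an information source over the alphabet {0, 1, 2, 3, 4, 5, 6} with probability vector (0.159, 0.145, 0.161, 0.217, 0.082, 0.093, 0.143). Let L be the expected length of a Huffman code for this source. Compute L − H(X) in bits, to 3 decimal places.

Entropy H = −Σ p log₂ p ≈ 2.7441 bits.
Huffman merges: 41/500+93/1000→7/40; 143/1000+29/200→36/125; 159/1000+161/1000→8/25; 7/40+217/1000→49/125; 36/125+8/25→76/125; 49/125+76/125→1. L = 2783/1000 ≈ 2.7830.
L − H = 2.7830 − 2.7441 = 0.039 bits.

0.039 bits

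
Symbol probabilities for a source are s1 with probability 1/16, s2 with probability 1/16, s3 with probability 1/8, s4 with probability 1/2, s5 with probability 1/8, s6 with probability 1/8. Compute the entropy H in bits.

2.125 bits

Each probability is a power of 1/2, so log₂(1/p) is an integer.
H = Σ p·log₂(1/p) = 1/16·4 + 1/16·4 + 1/8·3 + 1/2·1 + 1/8·3 + 1/8·3 = 2.125 bits.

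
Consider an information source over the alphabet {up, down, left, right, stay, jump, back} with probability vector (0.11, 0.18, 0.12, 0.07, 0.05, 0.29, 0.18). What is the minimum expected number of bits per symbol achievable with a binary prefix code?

Repeatedly combine the two least-probable nodes; the expected code length is the sum of the merged weights.
merge 1/20 + 7/100 → 3/25
merge 11/100 + 3/25 → 23/100
merge 3/25 + 9/50 → 3/10
merge 9/50 + 23/100 → 41/100
merge 29/100 + 3/10 → 59/100
merge 41/100 + 59/100 → 1
L = 3/25 + 23/100 + 3/10 + 41/100 + 59/100 + 1 = 53/20 = 2.65 bits/symbol.

2.65 bits/symbol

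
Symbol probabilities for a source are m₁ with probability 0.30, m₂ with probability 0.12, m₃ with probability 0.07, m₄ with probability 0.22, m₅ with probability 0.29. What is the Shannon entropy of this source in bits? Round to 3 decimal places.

2.155 bits

H = −Σ pᵢ log₂ pᵢ.
−0.30·log₂(0.30) = 0.5211
−0.12·log₂(0.12) = 0.3671
−0.07·log₂(0.07) = 0.2686
−0.22·log₂(0.22) = 0.4806
−0.29·log₂(0.29) = 0.5179
Sum ≈ 2.1552 → 2.155 bits.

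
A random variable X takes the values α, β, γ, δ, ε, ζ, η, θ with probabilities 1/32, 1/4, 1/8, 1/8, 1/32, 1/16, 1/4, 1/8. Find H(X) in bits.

2.6875 bits

Each probability is a power of 1/2, so log₂(1/p) is an integer.
H = Σ p·log₂(1/p) = 1/32·5 + 1/4·2 + 1/8·3 + 1/8·3 + 1/32·5 + 1/16·4 + 1/4·2 + 1/8·3 = 2.6875 bits.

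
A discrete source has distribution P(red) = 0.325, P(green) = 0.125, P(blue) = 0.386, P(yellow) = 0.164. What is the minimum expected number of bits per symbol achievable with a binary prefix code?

Repeatedly combine the two least-probable nodes; the expected code length is the sum of the merged weights.
merge 1/8 + 41/250 → 289/1000
merge 289/1000 + 13/40 → 307/500
merge 193/500 + 307/500 → 1
L = 289/1000 + 307/500 + 1 = 1903/1000 = 1.903 bits/symbol.

1.903 bits/symbol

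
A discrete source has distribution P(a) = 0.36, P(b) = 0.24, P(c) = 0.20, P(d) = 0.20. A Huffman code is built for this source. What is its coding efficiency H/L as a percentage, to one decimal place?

Entropy H = −Σ p log₂ p ≈ 1.9535 bits.
Huffman merges: 1/5+1/5→2/5; 6/25+9/25→3/5; 2/5+3/5→1. L = 2 ≈ 2.0000.
Efficiency = H/L = 1.9535/2.0000 = 97.7%.

97.7%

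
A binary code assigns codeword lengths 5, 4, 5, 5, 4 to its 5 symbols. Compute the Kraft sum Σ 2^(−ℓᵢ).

With common denominator 2^5 = 32: Σ 2^(−ℓᵢ) = 1/32 + 2/32 + 1/32 + 1/32 + 2/32 = 7/32 = 0.21875.

0.21875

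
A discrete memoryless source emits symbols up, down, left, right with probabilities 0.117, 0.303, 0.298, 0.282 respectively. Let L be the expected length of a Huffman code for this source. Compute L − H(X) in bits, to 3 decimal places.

0.080 bits

Entropy H = −Σ p log₂ p ≈ 1.9196 bits.
Huffman merges: 117/1000+141/500→399/1000; 149/500+303/1000→601/1000; 399/1000+601/1000→1. L = 2 ≈ 2.0000.
L − H = 2.0000 − 1.9196 = 0.080 bits.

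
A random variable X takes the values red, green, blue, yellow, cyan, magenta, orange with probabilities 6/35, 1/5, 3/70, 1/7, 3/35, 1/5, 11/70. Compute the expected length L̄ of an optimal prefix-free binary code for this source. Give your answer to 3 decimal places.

2.729 bits/symbol

Repeatedly combine the two least-probable nodes; the expected code length is the sum of the merged weights.
merge 3/70 + 3/35 → 9/70
merge 9/70 + 1/7 → 19/70
merge 11/70 + 6/35 → 23/70
merge 1/5 + 1/5 → 2/5
merge 19/70 + 23/70 → 3/5
merge 2/5 + 3/5 → 1
L = 9/70 + 19/70 + 23/70 + 2/5 + 3/5 + 1 = 191/70 ≈ 2.729 bits/symbol.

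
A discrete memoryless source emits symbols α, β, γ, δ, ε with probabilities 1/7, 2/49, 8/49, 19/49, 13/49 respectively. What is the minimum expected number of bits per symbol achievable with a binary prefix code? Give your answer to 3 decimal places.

2.143 bits/symbol

Repeatedly combine the two least-probable nodes; the expected code length is the sum of the merged weights.
merge 2/49 + 1/7 → 9/49
merge 8/49 + 9/49 → 17/49
merge 13/49 + 17/49 → 30/49
merge 19/49 + 30/49 → 1
L = 9/49 + 17/49 + 30/49 + 1 = 15/7 ≈ 2.143 bits/symbol.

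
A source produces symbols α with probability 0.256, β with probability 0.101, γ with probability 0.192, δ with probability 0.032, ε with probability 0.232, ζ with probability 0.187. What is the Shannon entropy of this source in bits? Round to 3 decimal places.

2.395 bits

H = −Σ pᵢ log₂ pᵢ.
−0.256·log₂(0.256) = 0.5032
−0.101·log₂(0.101) = 0.3341
−0.192·log₂(0.192) = 0.4571
−0.032·log₂(0.032) = 0.1589
−0.232·log₂(0.232) = 0.4890
−0.187·log₂(0.187) = 0.4523
Sum ≈ 2.3947 → 2.395 bits.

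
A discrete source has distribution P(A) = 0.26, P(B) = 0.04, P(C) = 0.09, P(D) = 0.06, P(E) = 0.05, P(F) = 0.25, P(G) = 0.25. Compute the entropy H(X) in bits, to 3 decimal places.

2.463 bits

H = −Σ pᵢ log₂ pᵢ.
−0.26·log₂(0.26) = 0.5053
−0.04·log₂(0.04) = 0.1858
−0.09·log₂(0.09) = 0.3127
−0.06·log₂(0.06) = 0.2435
−0.05·log₂(0.05) = 0.2161
−0.25·log₂(0.25) = 0.5000
−0.25·log₂(0.25) = 0.5000
Sum ≈ 2.4633 → 2.463 bits.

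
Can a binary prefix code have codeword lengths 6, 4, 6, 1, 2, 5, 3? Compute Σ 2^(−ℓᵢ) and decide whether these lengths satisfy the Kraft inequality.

1; yes

With common denominator 2^6 = 64: Σ 2^(−ℓᵢ) = 1/64 + 4/64 + 1/64 + 32/64 + 16/64 + 2/64 + 8/64 = 64/64 = 1.
Kraft's inequality requires Σ ≤ 1; here Σ = 1 ≤ 1, so such a prefix code exists.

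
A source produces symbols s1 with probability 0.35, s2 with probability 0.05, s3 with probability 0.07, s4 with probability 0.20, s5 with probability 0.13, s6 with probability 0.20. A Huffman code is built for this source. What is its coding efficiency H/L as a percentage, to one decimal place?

Entropy H = −Σ p log₂ p ≈ 2.3262 bits.
Huffman merges: 1/20+7/100→3/25; 3/25+13/100→1/4; 1/5+1/5→2/5; 1/4+7/20→3/5; 2/5+3/5→1. L = 237/100 ≈ 2.3700.
Efficiency = H/L = 2.3262/2.3700 = 98.2%.

98.2%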